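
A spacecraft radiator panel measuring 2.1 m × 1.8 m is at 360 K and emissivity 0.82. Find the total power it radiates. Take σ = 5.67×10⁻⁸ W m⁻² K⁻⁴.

P ≈ 2950 W

A = 2.1 × 1.8 = 3.78 m².
P = εσAT⁴ = 0.82 × 5.67×10⁻⁸ × 3.78 × (360)⁴ = 0.82 × 5.67×10⁻⁸ × 3.78 × 1.68×10^10.
P = 2950 W.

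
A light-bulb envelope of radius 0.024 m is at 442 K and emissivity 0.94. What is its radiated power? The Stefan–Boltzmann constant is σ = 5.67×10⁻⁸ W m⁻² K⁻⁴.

P ≈ 14.7 W

A = 4πr² = 4π × (0.024)² = 7.24×10^-3 m².
Stefan–Boltzmann: P = εσAT⁴ = 0.94 × 5.67×10⁻⁸ × 7.24×10^-3 × (442)⁴ = 0.94 × 5.67×10⁻⁸ × 7.24×10^-3 × 3.82×10^10.
P = 14.7 W.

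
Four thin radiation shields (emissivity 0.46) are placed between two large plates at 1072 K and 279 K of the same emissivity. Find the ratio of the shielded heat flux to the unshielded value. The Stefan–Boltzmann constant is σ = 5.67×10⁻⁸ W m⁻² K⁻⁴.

With N identical shields there are N+1 = 5 gaps in series, each with the same radiative resistance, so the flux falls to 1/(N+1) of its unshielded value.

ratio ≈ 0.200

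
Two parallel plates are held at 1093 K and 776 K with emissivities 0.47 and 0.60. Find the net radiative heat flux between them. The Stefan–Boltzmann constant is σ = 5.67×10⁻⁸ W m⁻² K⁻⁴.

q ≈ 21600 W/m²

For two large parallel gray plates, q = σ(T₁⁴ − T₂⁴) / (1/ε₁ + 1/ε₂ − 1).
1/ε₁ + 1/ε₂ − 1 = 1/0.47 + 1/0.60 − 1 = 2.794.
T₁⁴ − T₂⁴ = 1.43×10^12 − 3.63×10^11 = 1.06×10^12 K⁴.
q = 5.67×10⁻⁸ × 1.06×10^12 / 2.794 = 21600 W/m².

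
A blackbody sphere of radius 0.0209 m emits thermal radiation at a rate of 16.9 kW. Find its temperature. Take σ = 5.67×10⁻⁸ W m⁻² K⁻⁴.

A = 4πr² = 4π × (0.0209)² = 5.49×10^-3 m².
From P = σAT⁴, T = (P / σA)^(1/4) = (16900 / (5.67×10⁻⁸ × 5.49×10^-3))^(1/4).
T = (5.43×10^13)^(1/4) = 2710 K.

T ≈ 2710 K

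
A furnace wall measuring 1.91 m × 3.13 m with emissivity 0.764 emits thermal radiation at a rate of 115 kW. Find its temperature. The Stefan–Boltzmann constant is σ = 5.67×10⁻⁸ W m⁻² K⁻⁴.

T ≈ 816 K

A = 1.91 × 3.13 = 5.98 m².
From P = εσAT⁴, T = (P / εσA)^(1/4) = (1.15×10^5 / (0.764 × 5.67×10⁻⁸ × 5.98))^(1/4).
T = (4.44×10^11)^(1/4) = 816 K.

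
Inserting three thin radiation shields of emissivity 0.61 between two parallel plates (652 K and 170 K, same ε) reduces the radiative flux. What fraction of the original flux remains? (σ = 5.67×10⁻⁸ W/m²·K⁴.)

ratio ≈ 0.250

With N identical shields there are N+1 = 4 gaps in series, each with the same radiative resistance, so the flux falls to 1/(N+1) of its unshielded value.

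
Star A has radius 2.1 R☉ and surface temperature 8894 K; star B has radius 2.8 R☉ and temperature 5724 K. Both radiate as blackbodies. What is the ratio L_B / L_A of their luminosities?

L = 4πR²σT⁴ ∝ R²T⁴, so L_B/L_A = (2.8/2.1)² × (5724/8894)⁴ = 1.78 × 0.172 = 0.305.

L_B/L_A ≈ 0.305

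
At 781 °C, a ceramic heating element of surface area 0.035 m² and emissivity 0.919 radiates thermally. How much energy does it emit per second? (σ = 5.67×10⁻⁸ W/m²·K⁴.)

781 °C = 1054 K.
P = εσAT⁴ = 0.919 × 5.67×10⁻⁸ × 0.0350 × (1054)⁴ = 0.919 × 5.67×10⁻⁸ × 0.0350 × 1.23×10^12.
P = 2250 W.

P ≈ 2250 W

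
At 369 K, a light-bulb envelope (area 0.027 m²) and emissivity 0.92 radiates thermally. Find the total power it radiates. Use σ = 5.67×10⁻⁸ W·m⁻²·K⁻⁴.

P = εσAT⁴ = 0.92 × 5.67×10⁻⁸ × 0.0270 × (369)⁴ = 0.92 × 5.67×10⁻⁸ × 0.0270 × 1.85×10^10.
P = 26.1 W.

P ≈ 26.1 W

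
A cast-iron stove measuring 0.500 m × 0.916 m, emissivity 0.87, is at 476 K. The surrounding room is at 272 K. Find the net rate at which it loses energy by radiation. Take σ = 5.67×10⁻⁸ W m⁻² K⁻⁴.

Q ≈ 1040 W

A = 0.500 × 0.916 = 0.458 m².
Q = εσA(T⁴ − T_s⁴). T⁴ − T_s⁴ = (476)⁴ − (272)⁴ = 5.13×10^10 − 5.47×10^9 = 4.59×10^10 K⁴.
Q = 0.87 × 5.67×10⁻⁸ × 0.458 × 4.59×10^10 = 1040 W.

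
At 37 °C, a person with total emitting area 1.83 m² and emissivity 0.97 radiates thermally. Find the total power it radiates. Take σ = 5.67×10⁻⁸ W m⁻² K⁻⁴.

P ≈ 930 W

37 °C = 310 K.
P = εσAT⁴ = 0.97 × 5.67×10⁻⁸ × 1.83 × (310)⁴ = 0.97 × 5.67×10⁻⁸ × 1.83 × 9.24×10^9.
P = 930 W.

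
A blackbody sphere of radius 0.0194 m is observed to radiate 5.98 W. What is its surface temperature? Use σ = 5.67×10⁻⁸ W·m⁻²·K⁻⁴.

A = 4πr² = 4π × (0.0194)² = 4.73×10^-3 m².
From P = σAT⁴, T = (P / σA)^(1/4) = (5.98 / (5.67×10⁻⁸ × 4.73×10^-3))^(1/4).
T = (2.23×10^10)^(1/4) = 386 K.

T ≈ 386 K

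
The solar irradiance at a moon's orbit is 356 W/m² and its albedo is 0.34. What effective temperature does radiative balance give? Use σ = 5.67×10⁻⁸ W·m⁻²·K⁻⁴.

Power absorbed = (1−a)S·πR²; power emitted = 4πR²σT⁴. Equating and cancelling πR²:
T = ((1−a)S / 4σ)^(1/4) = (235 / (4 × 5.67×10⁻⁸))^(1/4) = (1.04×10^9)^(1/4).
T = 179 K.

T ≈ 179 K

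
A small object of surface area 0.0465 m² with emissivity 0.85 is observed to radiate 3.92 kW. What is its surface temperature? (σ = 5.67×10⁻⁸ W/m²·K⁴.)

T ≈ 1150 K

From P = εσAT⁴, T = (P / εσA)^(1/4) = (3920 / (0.85 × 5.67×10⁻⁸ × 0.0465))^(1/4).
T = (1.75×10^12)^(1/4) = 1150 K.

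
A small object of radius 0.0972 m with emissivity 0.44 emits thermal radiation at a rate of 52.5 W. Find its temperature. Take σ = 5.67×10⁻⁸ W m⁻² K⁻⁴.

T ≈ 365 K

A = 4πr² = 4π × (0.0972)² = 0.119 m².
From P = εσAT⁴, T = (P / εσA)^(1/4) = (52.5 / (0.44 × 5.67×10⁻⁸ × 0.119))^(1/4).
T = (1.77×10^10)^(1/4) = 365 K.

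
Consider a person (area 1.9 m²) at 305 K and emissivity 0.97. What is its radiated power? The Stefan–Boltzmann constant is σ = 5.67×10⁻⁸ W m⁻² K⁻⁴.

P = εσAT⁴ = 0.97 × 5.67×10⁻⁸ × 1.90 × (305)⁴ = 0.97 × 5.67×10⁻⁸ × 1.90 × 8.65×10^9.
P = 904 W.

P ≈ 904 W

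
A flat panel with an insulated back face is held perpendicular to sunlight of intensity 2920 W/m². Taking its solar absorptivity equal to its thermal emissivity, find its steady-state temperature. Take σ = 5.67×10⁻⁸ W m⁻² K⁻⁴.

Absorbed flux αS = emitted flux εσT⁴ (one radiating face); with α = ε, T = (S/σ)^(1/4).
T = (2920 / 5.67×10⁻⁸)^(1/4) = (5.15×10^10)^(1/4).
T = 476 K.

T ≈ 476 K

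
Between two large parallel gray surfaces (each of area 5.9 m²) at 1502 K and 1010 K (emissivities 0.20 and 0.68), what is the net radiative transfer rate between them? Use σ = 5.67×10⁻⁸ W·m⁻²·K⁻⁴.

For two large parallel gray plates, q = σ(T₁⁴ − T₂⁴) / (1/ε₁ + 1/ε₂ − 1).
1/ε₁ + 1/ε₂ − 1 = 1/0.20 + 1/0.68 − 1 = 5.471.
T₁⁴ − T₂⁴ = 5.09×10^12 − 1.04×10^12 = 4.05×10^12 K⁴.
q = 5.67×10⁻⁸ × 4.05×10^12 / 5.471 = 42000 W/m².
Q = q·A = 42000 × 5.9 = 2.48×10^5 W.

Q ≈ 2.48×10^5 W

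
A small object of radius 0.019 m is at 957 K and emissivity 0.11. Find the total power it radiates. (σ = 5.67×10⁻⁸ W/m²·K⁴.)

A = 4πr² = 4π × (0.019)² = 4.54×10^-3 m².
Stefan–Boltzmann: P = εσAT⁴ = 0.11 × 5.67×10⁻⁸ × 4.54×10^-3 × (957)⁴ = 0.11 × 5.67×10⁻⁸ × 4.54×10^-3 × 8.39×10^11.
P = 23.7 W.

P ≈ 23.7 W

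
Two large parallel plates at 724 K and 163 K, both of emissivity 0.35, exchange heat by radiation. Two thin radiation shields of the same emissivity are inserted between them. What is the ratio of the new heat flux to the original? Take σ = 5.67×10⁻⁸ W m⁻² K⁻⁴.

ratio ≈ 0.333

With N identical shields there are N+1 = 3 gaps in series, each with the same radiative resistance, so the flux falls to 1/(N+1) of its unshielded value.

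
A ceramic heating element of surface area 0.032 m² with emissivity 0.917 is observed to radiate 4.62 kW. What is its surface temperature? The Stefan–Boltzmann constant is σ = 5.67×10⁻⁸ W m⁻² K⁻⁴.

T ≈ 1290 K

From P = εσAT⁴, T = (P / εσA)^(1/4) = (4620 / (0.917 × 5.67×10⁻⁸ × 0.0320))^(1/4).
T = (2.78×10^12)^(1/4) = 1290 K.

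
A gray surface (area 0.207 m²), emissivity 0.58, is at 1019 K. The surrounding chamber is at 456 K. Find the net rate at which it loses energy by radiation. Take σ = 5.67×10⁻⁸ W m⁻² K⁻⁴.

Q ≈ 7050 W

Q = εσA(T⁴ − T_s⁴). T⁴ − T_s⁴ = (1019)⁴ − (456)⁴ = 1.08×10^12 − 4.32×10^10 = 1.03×10^12 K⁴.
Q = 0.58 × 5.67×10⁻⁸ × 0.207 × 1.03×10^12 = 7050 W.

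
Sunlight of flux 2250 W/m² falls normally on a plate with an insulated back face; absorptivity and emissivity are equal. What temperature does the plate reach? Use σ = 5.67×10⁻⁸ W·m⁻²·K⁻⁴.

T ≈ 446 K

Absorbed flux αS = emitted flux εσT⁴ (one radiating face); with α = ε, T = (S/σ)^(1/4).
T = (2250 / 5.67×10⁻⁸)^(1/4) = (3.97×10^10)^(1/4).
T = 446 K.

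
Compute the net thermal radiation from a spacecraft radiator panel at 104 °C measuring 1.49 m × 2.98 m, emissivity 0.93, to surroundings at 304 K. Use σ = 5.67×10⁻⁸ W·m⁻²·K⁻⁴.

Q ≈ 2730 W

A = 1.49 × 2.98 = 4.44 m².
Convert: 104 °C = 377 K.
Q = εσA(T⁴ − T_s⁴). T⁴ − T_s⁴ = (377)⁴ − (304)⁴ = 2.02×10^10 − 8.54×10^9 = 1.17×10^10 K⁴.
Q = 0.93 × 5.67×10⁻⁸ × 4.44 × 1.17×10^10 = 2730 W.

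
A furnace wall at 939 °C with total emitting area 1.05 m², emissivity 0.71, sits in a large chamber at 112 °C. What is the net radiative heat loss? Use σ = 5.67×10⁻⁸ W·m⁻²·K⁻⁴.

Q ≈ 90300 W

Convert: 939 °C = 1212 K; 112 °C = 385 K.
Q = εσA(T⁴ − T_s⁴). T⁴ − T_s⁴ = (1212)⁴ − (385)⁴ = 2.16×10^12 − 2.20×10^10 = 2.14×10^12 K⁴.
Q = 0.71 × 5.67×10⁻⁸ × 1.05 × 2.14×10^12 = 90300 W.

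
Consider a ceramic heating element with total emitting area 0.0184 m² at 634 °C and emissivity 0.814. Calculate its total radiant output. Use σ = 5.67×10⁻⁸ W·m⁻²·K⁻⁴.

634 °C = 907 K.
P = εσAT⁴ = 0.814 × 5.67×10⁻⁸ × 0.0184 × (907)⁴ = 0.814 × 5.67×10⁻⁸ × 0.0184 × 6.77×10^11.
P = 575 W.

P ≈ 575 W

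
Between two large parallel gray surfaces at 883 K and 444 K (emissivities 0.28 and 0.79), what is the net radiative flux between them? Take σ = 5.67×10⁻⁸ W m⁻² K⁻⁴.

q ≈ 8410 W/m²

For two large parallel gray plates, q = σ(T₁⁴ − T₂⁴) / (1/ε₁ + 1/ε₂ − 1).
1/ε₁ + 1/ε₂ − 1 = 1/0.28 + 1/0.79 − 1 = 3.837.
T₁⁴ − T₂⁴ = 6.08×10^11 − 3.89×10^10 = 5.69×10^11 K⁴.
q = 5.67×10⁻⁸ × 5.69×10^11 / 3.837 = 8410 W/m².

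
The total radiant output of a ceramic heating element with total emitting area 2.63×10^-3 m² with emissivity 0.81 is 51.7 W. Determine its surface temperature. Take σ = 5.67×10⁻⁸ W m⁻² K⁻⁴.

T ≈ 809 K

From P = εσAT⁴, T = (P / εσA)^(1/4) = (51.7 / (0.81 × 5.67×10⁻⁸ × 2.63×10^-3))^(1/4).
T = (4.28×10^11)^(1/4) = 809 K.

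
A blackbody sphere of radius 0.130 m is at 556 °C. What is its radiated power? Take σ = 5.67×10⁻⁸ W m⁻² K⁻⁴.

A = 4πr² = 4π × (0.130)² = 0.212 m².
556 °C = 829 K.
P = σAT⁴ = 5.67×10⁻⁸ × 0.212 × (829)⁴ = 5.67×10⁻⁸ × 0.212 × 4.72×10^11.
P = 5690 W.

P ≈ 5690 W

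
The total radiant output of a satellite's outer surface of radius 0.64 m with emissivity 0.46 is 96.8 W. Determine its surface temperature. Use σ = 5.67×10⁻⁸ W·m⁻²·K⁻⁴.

A = 4πr² = 4π × (0.64)² = 5.15 m².
From P = εσAT⁴, T = (P / εσA)^(1/4) = (96.8 / (0.46 × 5.67×10⁻⁸ × 5.15))^(1/4).
T = (7.21×10^8)^(1/4) = 164 K.

T ≈ 164 K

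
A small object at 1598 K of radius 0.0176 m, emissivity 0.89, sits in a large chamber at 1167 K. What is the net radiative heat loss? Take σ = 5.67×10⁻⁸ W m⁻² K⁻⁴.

Q ≈ 917 W

A = 4πr² = 4π × (0.0176)² = 3.89×10^-3 m².
Q = εσA(T⁴ − T_s⁴). T⁴ − T_s⁴ = (1598)⁴ − (1167)⁴ = 6.52×10^12 − 1.85×10^12 = 4.67×10^12 K⁴.
Q = 0.89 × 5.67×10⁻⁸ × 3.89×10^-3 × 4.67×10^12 = 917 W.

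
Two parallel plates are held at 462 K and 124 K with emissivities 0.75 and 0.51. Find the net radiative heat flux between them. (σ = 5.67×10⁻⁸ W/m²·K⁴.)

q ≈ 1120 W/m²

For two large parallel gray plates, q = σ(T₁⁴ − T₂⁴) / (1/ε₁ + 1/ε₂ − 1).
1/ε₁ + 1/ε₂ − 1 = 1/0.75 + 1/0.51 − 1 = 2.294.
T₁⁴ − T₂⁴ = 4.56×10^10 − 2.36×10^8 = 4.53×10^10 K⁴.
q = 5.67×10⁻⁸ × 4.53×10^10 / 2.294 = 1120 W/m².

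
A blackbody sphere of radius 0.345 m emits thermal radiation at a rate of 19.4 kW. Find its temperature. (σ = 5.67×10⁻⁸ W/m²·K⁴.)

T ≈ 692 K

A = 4πr² = 4π × (0.345)² = 1.50 m².
From P = σAT⁴, T = (P / σA)^(1/4) = (19400 / (5.67×10⁻⁸ × 1.50))^(1/4).
T = (2.29×10^11)^(1/4) = 692 K.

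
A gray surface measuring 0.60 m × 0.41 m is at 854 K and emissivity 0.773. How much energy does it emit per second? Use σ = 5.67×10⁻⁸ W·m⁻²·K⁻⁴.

A = 0.60 × 0.41 = 0.246 m².
P = εσAT⁴ = 0.773 × 5.67×10⁻⁸ × 0.246 × (854)⁴ = 0.773 × 5.67×10⁻⁸ × 0.246 × 5.32×10^11.
P = 5730 W.

P ≈ 5730 W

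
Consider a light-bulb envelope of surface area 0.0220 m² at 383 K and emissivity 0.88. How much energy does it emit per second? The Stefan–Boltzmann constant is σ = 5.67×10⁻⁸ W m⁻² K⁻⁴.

Stefan–Boltzmann: P = εσAT⁴ = 0.88 × 5.67×10⁻⁸ × 0.0220 × (383)⁴ = 0.88 × 5.67×10⁻⁸ × 0.0220 × 2.15×10^10.
P = 23.6 W.

P ≈ 23.6 W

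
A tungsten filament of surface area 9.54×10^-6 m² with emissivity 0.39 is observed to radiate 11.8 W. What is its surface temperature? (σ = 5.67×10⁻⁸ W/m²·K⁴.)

T ≈ 2730 K

From P = εσAT⁴, T = (P / εσA)^(1/4) = (11.8 / (0.39 × 5.67×10⁻⁸ × 9.54×10^-6))^(1/4).
T = (5.59×10^13)^(1/4) = 2730 K.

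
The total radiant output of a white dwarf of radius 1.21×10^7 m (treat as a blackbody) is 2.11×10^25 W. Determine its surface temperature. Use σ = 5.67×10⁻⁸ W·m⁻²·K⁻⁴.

T ≈ 21200 K

A = 4πr² = 4π × (1.21×10^7)² = 1.84×10^15 m².
From P = σAT⁴, T = (P / σA)^(1/4) = (2.11×10^25 / (5.67×10⁻⁸ × 1.84×10^15))^(1/4).
T = (2.02×10^17)^(1/4) = 21200 K.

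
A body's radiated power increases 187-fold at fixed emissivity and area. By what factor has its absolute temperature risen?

P ∝ T⁴ ⇒ T ∝ P^(1/4), so T scales by (187)^(1/4) = 3.70.

factor ≈ 3.70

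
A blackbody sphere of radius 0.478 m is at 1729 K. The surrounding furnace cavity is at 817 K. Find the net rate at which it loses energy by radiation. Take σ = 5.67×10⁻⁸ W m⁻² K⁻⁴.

A = 4πr² = 4π × (0.478)² = 2.87 m².
Q = σA(T⁴ − T_s⁴). T⁴ − T_s⁴ = (1729)⁴ − (817)⁴ = 8.94×10^12 − 4.46×10^11 = 8.49×10^12 K⁴.
Q = 5.67×10⁻⁸ × 2.87 × 8.49×10^12 = 1.38×10^6 W.

Q ≈ 1.38×10^6 W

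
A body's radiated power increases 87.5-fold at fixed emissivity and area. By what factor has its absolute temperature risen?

factor ≈ 3.06

P ∝ T⁴ ⇒ T ∝ P^(1/4), so T scales by (87.5)^(1/4) = 3.06.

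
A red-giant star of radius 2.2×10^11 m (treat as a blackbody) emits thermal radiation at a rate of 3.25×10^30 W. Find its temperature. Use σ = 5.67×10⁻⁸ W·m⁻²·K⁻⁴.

A = 4πr² = 4π × (2.2×10^11)² = 6.08×10^23 m².
From P = σAT⁴, T = (P / σA)^(1/4) = (3.25×10^30 / (5.67×10⁻⁸ × 6.08×10^23))^(1/4).
T = (9.42×10^13)^(1/4) = 3120 K.

T ≈ 3120 K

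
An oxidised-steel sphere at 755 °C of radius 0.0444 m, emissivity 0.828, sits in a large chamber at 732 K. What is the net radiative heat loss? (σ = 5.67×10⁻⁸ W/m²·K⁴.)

A = 4πr² = 4π × (0.0444)² = 0.0248 m².
Convert: 755 °C = 1028 K.
Q = εσA(T⁴ − T_s⁴). T⁴ − T_s⁴ = (1028)⁴ − (732)⁴ = 1.12×10^12 − 2.87×10^11 = 8.30×10^11 K⁴.
Q = 0.828 × 5.67×10⁻⁸ × 0.0248 × 8.30×10^11 = 965 W.

Q ≈ 965 W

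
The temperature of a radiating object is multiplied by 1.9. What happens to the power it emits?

factor ≈ 13.0

P ∝ T⁴, so the power scales as (1.9)⁴ = 13.0.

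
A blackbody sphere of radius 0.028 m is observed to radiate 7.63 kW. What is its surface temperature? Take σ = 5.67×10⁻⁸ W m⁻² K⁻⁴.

T ≈ 1920 K

A = 4πr² = 4π × (0.028)² = 9.85×10^-3 m².
From P = σAT⁴, T = (P / σA)^(1/4) = (7630 / (5.67×10⁻⁸ × 9.85×10^-3))^(1/4).
T = (1.37×10^13)^(1/4) = 1920 K.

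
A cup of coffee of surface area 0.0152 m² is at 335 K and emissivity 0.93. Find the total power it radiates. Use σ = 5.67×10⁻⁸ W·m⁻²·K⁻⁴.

P ≈ 10.1 W

P = εσAT⁴ = 0.93 × 5.67×10⁻⁸ × 0.0152 × (335)⁴ = 0.93 × 5.67×10⁻⁸ × 0.0152 × 1.26×10^10.
P = 10.1 W.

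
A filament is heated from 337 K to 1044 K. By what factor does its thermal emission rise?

ratio ≈ 92.1

P ∝ T⁴, so the ratio is (1044/337)⁴ = (3.098)⁴ = 92.1.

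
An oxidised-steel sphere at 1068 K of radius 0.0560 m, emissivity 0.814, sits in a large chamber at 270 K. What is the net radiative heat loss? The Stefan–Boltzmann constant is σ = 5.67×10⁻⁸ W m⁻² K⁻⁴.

Q ≈ 2360 W

A = 4πr² = 4π × (0.0560)² = 0.0394 m².
Q = εσA(T⁴ − T_s⁴). T⁴ − T_s⁴ = (1068)⁴ − (270)⁴ = 1.30×10^12 − 5.31×10^9 = 1.30×10^12 K⁴.
Q = 0.814 × 5.67×10⁻⁸ × 0.0394 × 1.30×10^12 = 2360 W.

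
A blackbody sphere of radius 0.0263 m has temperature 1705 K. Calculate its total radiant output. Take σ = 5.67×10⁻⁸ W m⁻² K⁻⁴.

A = 4πr² = 4π × (0.0263)² = 8.69×10^-3 m².
P = σAT⁴ = 5.67×10⁻⁸ × 8.69×10^-3 × (1705)⁴ = 5.67×10⁻⁸ × 8.69×10^-3 × 8.45×10^12.
P = 4160 W.

P ≈ 4160 W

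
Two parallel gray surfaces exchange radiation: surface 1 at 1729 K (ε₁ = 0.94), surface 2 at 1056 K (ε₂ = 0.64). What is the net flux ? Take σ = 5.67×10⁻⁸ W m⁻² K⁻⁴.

For two large parallel gray plates, q = σ(T₁⁴ − T₂⁴) / (1/ε₁ + 1/ε₂ − 1).
1/ε₁ + 1/ε₂ − 1 = 1/0.94 + 1/0.64 − 1 = 1.626.
T₁⁴ − T₂⁴ = 8.94×10^12 − 1.24×10^12 = 7.69×10^12 K⁴.
q = 5.67×10⁻⁸ × 7.69×10^12 / 1.626 = 2.68×10^5 W/m².

q ≈ 2.68×10^5 W/m²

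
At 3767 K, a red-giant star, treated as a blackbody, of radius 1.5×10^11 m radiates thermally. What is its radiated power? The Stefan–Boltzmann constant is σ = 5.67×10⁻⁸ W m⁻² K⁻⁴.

P ≈ 3.23×10^30 W

A = 4πr² = 4π × (1.5×10^11)² = 2.83×10^23 m².
P = σAT⁴ = 5.67×10⁻⁸ × 2.83×10^23 × (3767)⁴ = 5.67×10⁻⁸ × 2.83×10^23 × 2.01×10^14.
P = 3.23×10^30 W.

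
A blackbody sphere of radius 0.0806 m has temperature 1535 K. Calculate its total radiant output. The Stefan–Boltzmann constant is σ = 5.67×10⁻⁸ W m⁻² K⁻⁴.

P ≈ 25700 W

A = 4πr² = 4π × (0.0806)² = 0.0816 m².
P = σAT⁴ = 5.67×10⁻⁸ × 0.0816 × (1535)⁴ = 5.67×10⁻⁸ × 0.0816 × 5.55×10^12.
P = 25700 W.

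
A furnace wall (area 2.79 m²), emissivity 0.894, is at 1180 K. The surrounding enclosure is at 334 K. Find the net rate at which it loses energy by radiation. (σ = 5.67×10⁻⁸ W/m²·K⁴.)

Q ≈ 2.72×10^5 W

Q = εσA(T⁴ − T_s⁴). T⁴ − T_s⁴ = (1180)⁴ − (334)⁴ = 1.94×10^12 − 1.24×10^10 = 1.93×10^12 K⁴.
Q = 0.894 × 5.67×10⁻⁸ × 2.79 × 1.93×10^12 = 2.72×10^5 W.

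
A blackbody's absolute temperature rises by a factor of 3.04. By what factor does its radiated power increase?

P ∝ T⁴, so the power scales as (3.04)⁴ = 85.4.

factor ≈ 85.4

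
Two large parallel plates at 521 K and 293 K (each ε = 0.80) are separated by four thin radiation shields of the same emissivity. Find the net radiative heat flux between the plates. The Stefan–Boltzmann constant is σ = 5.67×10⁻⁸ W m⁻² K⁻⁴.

Each of the 5 gaps contributes resistance (2/ε − 1) = 2/0.80 − 1 = 1.500; total = 7.500.
q = σ(T₁⁴ − T₂⁴) / 7.500 = 5.67×10⁻⁸ × 6.63×10^10 / 7.500 = 501 W/m².

q ≈ 501 W/m²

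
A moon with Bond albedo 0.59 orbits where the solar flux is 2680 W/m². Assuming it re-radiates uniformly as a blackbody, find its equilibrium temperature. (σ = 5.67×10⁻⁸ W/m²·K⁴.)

Power absorbed = (1−a)S·πR²; power emitted = 4πR²σT⁴. Equating and cancelling πR²:
T = ((1−a)S / 4σ)^(1/4) = (1100 / (4 × 5.67×10⁻⁸))^(1/4) = (4.84×10^9)^(1/4).
T = 264 K.

T ≈ 264 K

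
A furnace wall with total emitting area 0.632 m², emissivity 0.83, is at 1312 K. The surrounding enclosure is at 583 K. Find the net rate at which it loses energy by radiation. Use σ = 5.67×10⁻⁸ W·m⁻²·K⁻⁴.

Q = εσA(T⁴ − T_s⁴). T⁴ − T_s⁴ = (1312)⁴ − (583)⁴ = 2.96×10^12 − 1.16×10^11 = 2.85×10^12 K⁴.
Q = 0.83 × 5.67×10⁻⁸ × 0.632 × 2.85×10^12 = 84700 W.

Q ≈ 84700 W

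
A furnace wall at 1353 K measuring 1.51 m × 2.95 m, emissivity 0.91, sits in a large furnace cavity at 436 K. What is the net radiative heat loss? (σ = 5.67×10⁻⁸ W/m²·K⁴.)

Q ≈ 7.62×10^5 W

A = 1.51 × 2.95 = 4.45 m².
Q = εσA(T⁴ − T_s⁴). T⁴ − T_s⁴ = (1353)⁴ − (436)⁴ = 3.35×10^12 − 3.61×10^10 = 3.31×10^12 K⁴.
Q = 0.91 × 5.67×10⁻⁸ × 4.45 × 3.31×10^12 = 7.62×10^5 W.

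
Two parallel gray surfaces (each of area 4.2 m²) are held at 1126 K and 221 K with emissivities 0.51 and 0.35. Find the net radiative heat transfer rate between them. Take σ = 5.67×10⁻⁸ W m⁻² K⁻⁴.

Q ≈ 1.00×10^5 W

For two large parallel gray plates, q = σ(T₁⁴ − T₂⁴) / (1/ε₁ + 1/ε₂ − 1).
1/ε₁ + 1/ε₂ − 1 = 1/0.51 + 1/0.35 − 1 = 3.818.
T₁⁴ − T₂⁴ = 1.61×10^12 − 2.39×10^9 = 1.61×10^12 K⁴.
q = 5.67×10⁻⁸ × 1.61×10^12 / 3.818 = 23800 W/m².
Q = q·A = 23800 × 4.2 = 1.00×10^5 W.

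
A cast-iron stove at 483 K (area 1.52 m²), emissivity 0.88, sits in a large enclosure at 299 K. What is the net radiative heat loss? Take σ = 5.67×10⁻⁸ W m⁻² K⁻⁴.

Q = εσA(T⁴ − T_s⁴). T⁴ − T_s⁴ = (483)⁴ − (299)⁴ = 5.44×10^10 − 7.99×10^9 = 4.64×10^10 K⁴.
Q = 0.88 × 5.67×10⁻⁸ × 1.52 × 4.64×10^10 = 3520 W.

Q ≈ 3520 W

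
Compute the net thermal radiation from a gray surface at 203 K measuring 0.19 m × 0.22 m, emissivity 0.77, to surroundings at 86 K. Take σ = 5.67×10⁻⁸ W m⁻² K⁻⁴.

A = 0.19 × 0.22 = 0.0418 m².
Q = εσA(T⁴ − T_s⁴). T⁴ − T_s⁴ = (203)⁴ − (86)⁴ = 1.70×10^9 − 5.47×10^7 = 1.64×10^9 K⁴.
Q = 0.77 × 5.67×10⁻⁸ × 0.0418 × 1.64×10^9 = 3.00 W.

Q ≈ 3.00 W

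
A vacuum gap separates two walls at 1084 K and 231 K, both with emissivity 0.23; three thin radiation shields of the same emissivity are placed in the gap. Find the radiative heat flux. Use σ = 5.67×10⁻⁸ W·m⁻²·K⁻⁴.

Each of the 4 gaps contributes resistance (2/ε − 1) = 2/0.23 − 1 = 7.696; total = 30.78.
q = σ(T₁⁴ − T₂⁴) / 30.78 = 5.67×10⁻⁸ × 1.38×10^12 / 30.78 = 2540 W/m².

q ≈ 2540 W/m²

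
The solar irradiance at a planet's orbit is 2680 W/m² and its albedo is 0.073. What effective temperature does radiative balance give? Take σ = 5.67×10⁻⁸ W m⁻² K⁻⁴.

T ≈ 324 K

Power absorbed = (1−a)S·πR²; power emitted = 4πR²σT⁴. Equating and cancelling πR²:
T = ((1−a)S / 4σ)^(1/4) = (2480 / (4 × 5.67×10⁻⁸))^(1/4) = (1.10×10^10)^(1/4).
T = 324 K.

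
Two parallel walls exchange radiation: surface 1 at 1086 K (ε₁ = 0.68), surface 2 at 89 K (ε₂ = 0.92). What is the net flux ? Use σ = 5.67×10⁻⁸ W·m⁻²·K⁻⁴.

For two large parallel gray plates, q = σ(T₁⁴ − T₂⁴) / (1/ε₁ + 1/ε₂ − 1).
1/ε₁ + 1/ε₂ − 1 = 1/0.68 + 1/0.92 − 1 = 1.558.
T₁⁴ − T₂⁴ = 1.39×10^12 − 6.27×10^7 = 1.39×10^12 K⁴.
q = 5.67×10⁻⁸ × 1.39×10^12 / 1.558 = 50600 W/m².

q ≈ 50600 W/m²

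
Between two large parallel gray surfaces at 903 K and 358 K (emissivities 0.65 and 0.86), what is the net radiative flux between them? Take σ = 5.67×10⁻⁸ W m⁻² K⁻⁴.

q ≈ 21600 W/m²

For two large parallel gray plates, q = σ(T₁⁴ − T₂⁴) / (1/ε₁ + 1/ε₂ − 1).
1/ε₁ + 1/ε₂ − 1 = 1/0.65 + 1/0.86 − 1 = 1.701.
T₁⁴ − T₂⁴ = 6.65×10^11 − 1.64×10^10 = 6.48×10^11 K⁴.
q = 5.67×10⁻⁸ × 6.48×10^11 / 1.701 = 21600 W/m².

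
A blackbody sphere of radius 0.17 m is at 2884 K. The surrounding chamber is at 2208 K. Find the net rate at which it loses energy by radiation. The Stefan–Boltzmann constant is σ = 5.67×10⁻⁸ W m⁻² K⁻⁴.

A = 4πr² = 4π × (0.17)² = 0.363 m².
Q = σA(T⁴ − T_s⁴). T⁴ − T_s⁴ = (2884)⁴ − (2208)⁴ = 6.92×10^13 − 2.38×10^13 = 4.54×10^13 K⁴.
Q = 5.67×10⁻⁸ × 0.363 × 4.54×10^13 = 9.35×10^5 W.

Q ≈ 9.35×10^5 W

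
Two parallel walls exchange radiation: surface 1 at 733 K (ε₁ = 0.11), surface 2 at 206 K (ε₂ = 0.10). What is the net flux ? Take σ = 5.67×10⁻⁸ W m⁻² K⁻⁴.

For two large parallel gray plates, q = σ(T₁⁴ − T₂⁴) / (1/ε₁ + 1/ε₂ − 1).
1/ε₁ + 1/ε₂ − 1 = 1/0.11 + 1/0.10 − 1 = 18.09.
T₁⁴ − T₂⁴ = 2.89×10^11 − 1.80×10^9 = 2.87×10^11 K⁴.
q = 5.67×10⁻⁸ × 2.87×10^11 / 18.09 = 899 W/m².

q ≈ 899 W/m²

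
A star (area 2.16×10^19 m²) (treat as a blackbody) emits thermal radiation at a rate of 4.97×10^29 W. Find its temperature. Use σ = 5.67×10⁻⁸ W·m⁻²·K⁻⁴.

T ≈ 25200 K

From P = σAT⁴, T = (P / σA)^(1/4) = (4.97×10^29 / (5.67×10⁻⁸ × 2.16×10^19))^(1/4).
T = (4.06×10^17)^(1/4) = 25200 K.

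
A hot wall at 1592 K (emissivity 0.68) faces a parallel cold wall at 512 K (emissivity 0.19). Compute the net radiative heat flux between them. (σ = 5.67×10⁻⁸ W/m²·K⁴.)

For two large parallel gray plates, q = σ(T₁⁴ − T₂⁴) / (1/ε₁ + 1/ε₂ − 1).
1/ε₁ + 1/ε₂ − 1 = 1/0.68 + 1/0.19 − 1 = 5.734.
T₁⁴ − T₂⁴ = 6.42×10^12 − 6.87×10^10 = 6.35×10^12 K⁴.
q = 5.67×10⁻⁸ × 6.35×10^12 / 5.734 = 62800 W/m².

q ≈ 62800 W/m²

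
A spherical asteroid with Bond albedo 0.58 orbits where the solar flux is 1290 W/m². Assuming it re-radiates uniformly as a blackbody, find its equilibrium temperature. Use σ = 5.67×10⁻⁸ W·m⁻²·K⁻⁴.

Power absorbed = (1−a)S·πR²; power emitted = 4πR²σT⁴. Equating and cancelling πR²:
T = ((1−a)S / 4σ)^(1/4) = (542 / (4 × 5.67×10⁻⁸))^(1/4) = (2.39×10^9)^(1/4).
T = 221 K.

T ≈ 221 K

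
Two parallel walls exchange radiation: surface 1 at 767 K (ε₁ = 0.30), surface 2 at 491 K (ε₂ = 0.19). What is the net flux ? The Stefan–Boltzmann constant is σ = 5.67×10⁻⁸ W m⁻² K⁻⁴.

For two large parallel gray plates, q = σ(T₁⁴ − T₂⁴) / (1/ε₁ + 1/ε₂ − 1).
1/ε₁ + 1/ε₂ − 1 = 1/0.30 + 1/0.19 − 1 = 7.596.
T₁⁴ − T₂⁴ = 3.46×10^11 − 5.81×10^10 = 2.88×10^11 K⁴.
q = 5.67×10⁻⁸ × 2.88×10^11 / 7.596 = 2150 W/m².

q ≈ 2150 W/m²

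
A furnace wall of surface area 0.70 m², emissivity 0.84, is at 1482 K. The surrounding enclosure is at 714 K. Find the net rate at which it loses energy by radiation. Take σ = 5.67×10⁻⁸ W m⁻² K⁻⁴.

Q ≈ 1.52×10^5 W

Q = εσA(T⁴ − T_s⁴). T⁴ − T_s⁴ = (1482)⁴ − (714)⁴ = 4.82×10^12 − 2.60×10^11 = 4.56×10^12 K⁴.
Q = 0.84 × 5.67×10⁻⁸ × 0.700 × 4.56×10^12 = 1.52×10^5 W.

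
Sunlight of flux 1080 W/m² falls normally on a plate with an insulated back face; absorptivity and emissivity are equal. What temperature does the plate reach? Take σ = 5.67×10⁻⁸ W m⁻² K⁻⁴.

Absorbed flux αS = emitted flux εσT⁴ (one radiating face); with α = ε, T = (S/σ)^(1/4).
T = (1080 / 5.67×10⁻⁸)^(1/4) = (1.90×10^10)^(1/4).
T = 372 K.

T ≈ 372 K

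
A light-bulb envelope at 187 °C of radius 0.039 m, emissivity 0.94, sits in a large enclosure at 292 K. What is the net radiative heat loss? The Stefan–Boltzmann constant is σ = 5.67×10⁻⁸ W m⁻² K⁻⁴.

A = 4πr² = 4π × (0.039)² = 0.0191 m².
Convert: 187 °C = 460 K.
Q = εσA(T⁴ − T_s⁴). T⁴ − T_s⁴ = (460)⁴ − (292)⁴ = 4.48×10^10 − 7.27×10^9 = 3.75×10^10 K⁴.
Q = 0.94 × 5.67×10⁻⁸ × 0.0191 × 3.75×10^10 = 38.2 W.

Q ≈ 38.2 W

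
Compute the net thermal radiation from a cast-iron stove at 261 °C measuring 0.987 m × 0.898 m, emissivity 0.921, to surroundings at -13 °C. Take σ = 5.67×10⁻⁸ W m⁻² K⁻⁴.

A = 0.987 × 0.898 = 0.886 m².
Convert: 261 °C = 534 K; -13 °C = 260 K.
Q = εσA(T⁴ − T_s⁴). T⁴ − T_s⁴ = (534)⁴ − (260)⁴ = 8.13×10^10 − 4.57×10^9 = 7.67×10^10 K⁴.
Q = 0.921 × 5.67×10⁻⁸ × 0.886 × 7.67×10^10 = 3550 W.

Q ≈ 3550 W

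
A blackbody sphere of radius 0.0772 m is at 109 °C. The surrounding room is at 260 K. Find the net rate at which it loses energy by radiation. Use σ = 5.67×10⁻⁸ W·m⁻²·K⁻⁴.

A = 4πr² = 4π × (0.0772)² = 0.0749 m².
Convert: 109 °C = 382 K.
Q = σA(T⁴ − T_s⁴). T⁴ − T_s⁴ = (382)⁴ − (260)⁴ = 2.13×10^10 − 4.57×10^9 = 1.67×10^10 K⁴.
Q = 5.67×10⁻⁸ × 0.0749 × 1.67×10^10 = 71.0 W.

Q ≈ 71.0 W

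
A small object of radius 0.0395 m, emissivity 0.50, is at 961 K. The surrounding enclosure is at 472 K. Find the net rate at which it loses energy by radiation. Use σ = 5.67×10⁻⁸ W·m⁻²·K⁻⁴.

Q ≈ 446 W

A = 4πr² = 4π × (0.0395)² = 0.0196 m².
Q = εσA(T⁴ − T_s⁴). T⁴ − T_s⁴ = (961)⁴ − (472)⁴ = 8.53×10^11 − 4.96×10^10 = 8.03×10^11 K⁴.
Q = 0.50 × 5.67×10⁻⁸ × 0.0196 × 8.03×10^11 = 446 W.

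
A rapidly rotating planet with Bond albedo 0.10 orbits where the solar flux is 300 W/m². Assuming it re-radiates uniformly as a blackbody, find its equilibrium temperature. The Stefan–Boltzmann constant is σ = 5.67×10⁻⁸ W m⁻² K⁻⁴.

Power absorbed = (1−a)S·πR²; power emitted = 4πR²σT⁴. Equating and cancelling πR²:
T = ((1−a)S / 4σ)^(1/4) = (270 / (4 × 5.67×10⁻⁸))^(1/4) = (1.19×10^9)^(1/4).
T = 186 K.

T ≈ 186 K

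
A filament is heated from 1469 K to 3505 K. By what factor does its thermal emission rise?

P ∝ T⁴, so the ratio is (3505/1469)⁴ = (2.386)⁴ = 32.4.

ratio ≈ 32.4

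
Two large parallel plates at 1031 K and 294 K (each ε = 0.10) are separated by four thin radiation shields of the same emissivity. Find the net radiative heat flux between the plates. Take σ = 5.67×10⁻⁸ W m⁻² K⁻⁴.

q ≈ 670 W/m²

Each of the 5 gaps contributes resistance (2/ε − 1) = 2/0.10 − 1 = 19.00; total = 95.00.
q = σ(T₁⁴ − T₂⁴) / 95.00 = 5.67×10⁻⁸ × 1.12×10^12 / 95.00 = 670 W/m².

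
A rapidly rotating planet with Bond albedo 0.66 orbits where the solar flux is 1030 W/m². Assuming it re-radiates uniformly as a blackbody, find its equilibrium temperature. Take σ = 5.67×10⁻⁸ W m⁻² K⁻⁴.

Power absorbed = (1−a)S·πR²; power emitted = 4πR²σT⁴. Equating and cancelling πR²:
T = ((1−a)S / 4σ)^(1/4) = (350 / (4 × 5.67×10⁻⁸))^(1/4) = (1.54×10^9)^(1/4).
T = 198 K.

T ≈ 198 K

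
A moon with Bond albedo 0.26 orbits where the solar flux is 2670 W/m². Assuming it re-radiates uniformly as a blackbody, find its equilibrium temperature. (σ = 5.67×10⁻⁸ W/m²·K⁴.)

Power absorbed = (1−a)S·πR²; power emitted = 4πR²σT⁴. Equating and cancelling πR²:
T = ((1−a)S / 4σ)^(1/4) = (1980 / (4 × 5.67×10⁻⁸))^(1/4) = (8.71×10^9)^(1/4).
T = 306 K.

T ≈ 306 K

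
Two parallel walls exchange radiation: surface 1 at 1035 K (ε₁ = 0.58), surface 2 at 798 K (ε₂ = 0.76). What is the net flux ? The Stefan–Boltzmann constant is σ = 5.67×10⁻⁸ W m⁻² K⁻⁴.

For two large parallel gray plates, q = σ(T₁⁴ − T₂⁴) / (1/ε₁ + 1/ε₂ − 1).
1/ε₁ + 1/ε₂ − 1 = 1/0.58 + 1/0.76 − 1 = 2.040.
T₁⁴ − T₂⁴ = 1.15×10^12 − 4.06×10^11 = 7.42×10^11 K⁴.
q = 5.67×10⁻⁸ × 7.42×10^11 / 2.040 = 20600 W/m².

q ≈ 20600 W/m²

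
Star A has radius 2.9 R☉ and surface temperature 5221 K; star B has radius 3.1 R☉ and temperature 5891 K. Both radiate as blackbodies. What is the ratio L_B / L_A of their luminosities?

L = 4πR²σT⁴ ∝ R²T⁴, so L_B/L_A = (3.1/2.9)² × (5891/5221)⁴ = 1.14 × 1.62 = 1.85.

L_B/L_A ≈ 1.85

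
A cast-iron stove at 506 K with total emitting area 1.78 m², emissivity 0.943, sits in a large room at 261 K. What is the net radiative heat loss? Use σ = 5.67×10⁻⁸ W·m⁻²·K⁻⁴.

Q ≈ 5800 W

Q = εσA(T⁴ − T_s⁴). T⁴ − T_s⁴ = (506)⁴ − (261)⁴ = 6.56×10^10 − 4.64×10^9 = 6.09×10^10 K⁴.
Q = 0.943 × 5.67×10⁻⁸ × 1.78 × 6.09×10^10 = 5800 W.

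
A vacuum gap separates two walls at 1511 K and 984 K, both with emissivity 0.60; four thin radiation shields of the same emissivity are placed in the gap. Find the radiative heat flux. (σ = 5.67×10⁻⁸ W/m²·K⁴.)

Each of the 5 gaps contributes resistance (2/ε − 1) = 2/0.60 − 1 = 2.333; total = 11.67.
q = σ(T₁⁴ − T₂⁴) / 11.67 = 5.67×10⁻⁸ × 4.28×10^12 / 11.67 = 20800 W/m².

q ≈ 20800 W/m²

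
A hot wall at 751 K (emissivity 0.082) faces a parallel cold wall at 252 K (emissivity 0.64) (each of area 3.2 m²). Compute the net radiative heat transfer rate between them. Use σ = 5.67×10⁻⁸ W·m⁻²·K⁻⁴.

Q ≈ 4470 W

For two large parallel gray plates, q = σ(T₁⁴ − T₂⁴) / (1/ε₁ + 1/ε₂ − 1).
1/ε₁ + 1/ε₂ − 1 = 1/0.082 + 1/0.64 − 1 = 12.76.
T₁⁴ − T₂⁴ = 3.18×10^11 − 4.03×10^9 = 3.14×10^11 K⁴.
q = 5.67×10⁻⁸ × 3.14×10^11 / 12.76 = 1400 W/m².
Q = q·A = 1400 × 3.2 = 4470 W.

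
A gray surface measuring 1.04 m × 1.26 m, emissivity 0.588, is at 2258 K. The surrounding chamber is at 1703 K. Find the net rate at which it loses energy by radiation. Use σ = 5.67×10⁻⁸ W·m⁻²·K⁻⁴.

Q ≈ 7.68×10^5 W

A = 1.04 × 1.26 = 1.31 m².
Q = εσA(T⁴ − T_s⁴). T⁴ − T_s⁴ = (2258)⁴ − (1703)⁴ = 2.60×10^13 − 8.41×10^12 = 1.76×10^13 K⁴.
Q = 0.588 × 5.67×10⁻⁸ × 1.31 × 1.76×10^13 = 7.68×10^5 W.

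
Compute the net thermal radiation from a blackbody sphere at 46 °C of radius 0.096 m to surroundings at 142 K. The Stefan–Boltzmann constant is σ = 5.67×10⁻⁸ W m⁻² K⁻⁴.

Q ≈ 65.3 W

A = 4πr² = 4π × (0.096)² = 0.116 m².
Convert: 46 °C = 319 K.
Q = σA(T⁴ − T_s⁴). T⁴ − T_s⁴ = (319)⁴ − (142)⁴ = 1.04×10^10 − 4.07×10^8 = 9.95×10^9 K⁴.
Q = 5.67×10⁻⁸ × 0.116 × 9.95×10^9 = 65.3 W.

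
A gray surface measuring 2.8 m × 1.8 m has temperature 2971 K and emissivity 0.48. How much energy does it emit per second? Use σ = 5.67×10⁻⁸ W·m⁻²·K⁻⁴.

P ≈ 1.07×10^7 W

A = 2.8 × 1.8 = 5.04 m².
Stefan–Boltzmann: P = εσAT⁴ = 0.48 × 5.67×10⁻⁸ × 5.04 × (2971)⁴ = 0.48 × 5.67×10⁻⁸ × 5.04 × 7.79×10^13.
P = 1.07×10^7 W.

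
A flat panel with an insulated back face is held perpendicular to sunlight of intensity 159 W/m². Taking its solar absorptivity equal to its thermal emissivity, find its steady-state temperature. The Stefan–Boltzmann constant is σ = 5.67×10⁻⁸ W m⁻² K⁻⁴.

T ≈ 230 K

Absorbed flux αS = emitted flux εσT⁴ (one radiating face); with α = ε, T = (S/σ)^(1/4).
T = (159 / 5.67×10⁻⁸)^(1/4) = (2.80×10^9)^(1/4).
T = 230 K.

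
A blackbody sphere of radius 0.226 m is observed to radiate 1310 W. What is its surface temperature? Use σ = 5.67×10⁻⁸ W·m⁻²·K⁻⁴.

T ≈ 436 K

A = 4πr² = 4π × (0.226)² = 0.642 m².
From P = σAT⁴, T = (P / σA)^(1/4) = (1310 / (5.67×10⁻⁸ × 0.642))^(1/4).
T = (3.60×10^10)^(1/4) = 436 K.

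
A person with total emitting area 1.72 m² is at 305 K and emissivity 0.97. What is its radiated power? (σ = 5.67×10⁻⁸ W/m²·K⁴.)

Stefan–Boltzmann: P = εσAT⁴ = 0.97 × 5.67×10⁻⁸ × 1.72 × (305)⁴ = 0.97 × 5.67×10⁻⁸ × 1.72 × 8.65×10^9.
P = 819 W.

P ≈ 819 W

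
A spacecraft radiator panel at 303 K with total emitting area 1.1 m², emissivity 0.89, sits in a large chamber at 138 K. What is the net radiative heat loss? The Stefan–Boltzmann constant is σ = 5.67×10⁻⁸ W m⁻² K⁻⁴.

Q ≈ 448 W

Q = εσA(T⁴ − T_s⁴). T⁴ − T_s⁴ = (303)⁴ − (138)⁴ = 8.43×10^9 − 3.63×10^8 = 8.07×10^9 K⁴.
Q = 0.89 × 5.67×10⁻⁸ × 1.10 × 8.07×10^9 = 448 W.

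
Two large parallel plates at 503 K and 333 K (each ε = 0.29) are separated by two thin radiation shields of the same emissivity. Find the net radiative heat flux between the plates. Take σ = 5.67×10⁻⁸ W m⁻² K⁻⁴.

Each of the 3 gaps contributes resistance (2/ε − 1) = 2/0.29 − 1 = 5.897; total = 17.69.
q = σ(T₁⁴ − T₂⁴) / 17.69 = 5.67×10⁻⁸ × 5.17×10^10 / 17.69 = 166 W/m².

q ≈ 166 W/m²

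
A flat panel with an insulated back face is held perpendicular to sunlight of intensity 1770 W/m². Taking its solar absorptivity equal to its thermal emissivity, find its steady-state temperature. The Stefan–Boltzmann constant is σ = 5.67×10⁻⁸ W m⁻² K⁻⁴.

T ≈ 420 K

Absorbed flux αS = emitted flux εσT⁴ (one radiating face); with α = ε, T = (S/σ)^(1/4).
T = (1770 / 5.67×10⁻⁸)^(1/4) = (3.12×10^10)^(1/4).
T = 420 K.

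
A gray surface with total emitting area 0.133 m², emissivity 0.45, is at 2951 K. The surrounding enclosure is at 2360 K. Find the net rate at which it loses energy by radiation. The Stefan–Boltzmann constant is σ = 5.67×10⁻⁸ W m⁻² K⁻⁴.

Q = εσA(T⁴ − T_s⁴). T⁴ − T_s⁴ = (2951)⁴ − (2360)⁴ = 7.58×10^13 − 3.10×10^13 = 4.48×10^13 K⁴.
Q = 0.45 × 5.67×10⁻⁸ × 0.133 × 4.48×10^13 = 1.52×10^5 W.

Q ≈ 1.52×10^5 W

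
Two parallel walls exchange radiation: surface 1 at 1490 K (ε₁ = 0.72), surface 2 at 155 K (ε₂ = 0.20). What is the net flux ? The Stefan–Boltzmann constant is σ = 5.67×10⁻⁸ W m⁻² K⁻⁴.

For two large parallel gray plates, q = σ(T₁⁴ − T₂⁴) / (1/ε₁ + 1/ε₂ − 1).
1/ε₁ + 1/ε₂ − 1 = 1/0.72 + 1/0.20 − 1 = 5.389.
T₁⁴ − T₂⁴ = 4.93×10^12 − 5.77×10^8 = 4.93×10^12 K⁴.
q = 5.67×10⁻⁸ × 4.93×10^12 / 5.389 = 51900 W/m².

q ≈ 51900 W/m²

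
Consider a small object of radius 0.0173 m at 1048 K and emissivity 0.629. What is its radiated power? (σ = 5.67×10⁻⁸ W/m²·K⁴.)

P ≈ 162 W

A = 4πr² = 4π × (0.0173)² = 3.76×10^-3 m².
P = εσAT⁴ = 0.629 × 5.67×10⁻⁸ × 3.76×10^-3 × (1048)⁴ = 0.629 × 5.67×10⁻⁸ × 3.76×10^-3 × 1.21×10^12.
P = 162 W.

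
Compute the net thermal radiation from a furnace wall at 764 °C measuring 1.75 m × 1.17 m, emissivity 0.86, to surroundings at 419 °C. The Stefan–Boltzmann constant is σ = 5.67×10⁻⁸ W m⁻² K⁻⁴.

Q ≈ 92600 W

A = 1.75 × 1.17 = 2.05 m².
Convert: 764 °C = 1037 K; 419 °C = 692 K.
Q = εσA(T⁴ − T_s⁴). T⁴ − T_s⁴ = (1037)⁴ − (692)⁴ = 1.16×10^12 − 2.29×10^11 = 9.27×10^11 K⁴.
Q = 0.86 × 5.67×10⁻⁸ × 2.05 × 9.27×10^11 = 92600 W.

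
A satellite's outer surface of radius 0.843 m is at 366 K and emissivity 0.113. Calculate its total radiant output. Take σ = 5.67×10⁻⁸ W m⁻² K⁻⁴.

A = 4πr² = 4π × (0.843)² = 8.93 m².
Stefan–Boltzmann: P = εσAT⁴ = 0.113 × 5.67×10⁻⁸ × 8.93 × (366)⁴ = 0.113 × 5.67×10⁻⁸ × 8.93 × 1.79×10^10.
P = 1030 W.

P ≈ 1030 W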